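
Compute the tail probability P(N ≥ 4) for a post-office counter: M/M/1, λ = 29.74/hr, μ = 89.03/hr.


ρ = 29.74/89.03 = 0.3340
P(N ≥ n) = ρ^n = 0.3340^4 = 0.012451

Final: 0.012451


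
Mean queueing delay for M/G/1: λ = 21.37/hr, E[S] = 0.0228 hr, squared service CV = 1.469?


ρ = λ·E[S] = 21.37·0.0228 = 0.4872
E[S²] = E[S]²(1+C_s²) = 0.0228²·(1+1.469) = 0.001283
Wq = λ·E[S²]/(2(1−ρ)) = 21.37·0.001283/(2·0.5128) = 0.02675 hr

Final: 0.02675 hr


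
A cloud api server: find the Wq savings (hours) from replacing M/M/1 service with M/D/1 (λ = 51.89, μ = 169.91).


ρ = 51.89/169.91 = 0.3054
Wq(M/M/1) = ρ/(μ−λ) = 0.3054/118.02 = 0.002588 hr
Wq(M/D/1) = ρ/(2(μ−λ)) = 0.001294 hr
Savings = 0.002588 − 0.001294 = 0.001294 hr

Final: 0.001294 hr


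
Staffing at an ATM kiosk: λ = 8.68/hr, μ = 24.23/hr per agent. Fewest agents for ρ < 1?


Stability requires cμ > λ ⇔ c > λ/μ.
λ/μ = 8.68/24.23 = 0.3582
Minimum integer c = ⌊0.3582⌋ + 1 = 1
Check: 1·24.23 = 24.23 > 8.68, while 0·24.23 = 0.00 ≤ 8.68

Final: 1 servers


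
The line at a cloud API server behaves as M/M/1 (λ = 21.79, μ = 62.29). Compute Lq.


ρ = 21.79/62.29 = 0.3498
Lq = ρ²/(1−ρ) = 0.1224/0.6502 = 0.1882

Final: 0.1882


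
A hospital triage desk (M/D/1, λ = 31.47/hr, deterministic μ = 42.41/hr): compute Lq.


ρ = 31.47/42.41 = 0.7420
M/D/1: Lq = ρ²/(2(1−ρ)) = 0.5506/(2·0.2580) = 1.06728

Final: 1.06728


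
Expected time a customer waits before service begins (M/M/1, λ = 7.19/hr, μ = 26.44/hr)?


ρ = 7.19/26.44 = 0.2719
Wq = ρ/(μ−λ) = 0.2719/(26.44 − 7.19) = 0.2719/19.25 = 0.01413 hr

Final: 0.01413 hr


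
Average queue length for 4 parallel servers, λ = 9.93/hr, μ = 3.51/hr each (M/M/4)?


a = λ/μ = 2.8291; ρ = a/4 = 0.7073
P₀ = 0.048257
Lq = P₀·a^c·ρ / (c!·(1−ρ)²) = 0.048257·64.05729·0.7073/(24·0.08569)
= 1.06305

Final: 1.06305


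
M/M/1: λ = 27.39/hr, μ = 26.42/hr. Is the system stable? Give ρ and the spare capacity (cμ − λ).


Total capacity cμ = 1·26.42 = 26.42/hr
ρ = λ/(cμ) = 27.39/26.42 = 1.0367
Stable ⇔ ρ < 1: NO
Spare capacity = cμ − λ = 26.42 − 27.39 = -0.97/hr

Final: ρ = 1.0367; unstable; margin = -0.97/hr


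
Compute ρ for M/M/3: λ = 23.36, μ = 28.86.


ρ = λ/(cμ) = 23.36/(3·28.86) = 23.36/86.58 = 0.2698

Final: 0.2698


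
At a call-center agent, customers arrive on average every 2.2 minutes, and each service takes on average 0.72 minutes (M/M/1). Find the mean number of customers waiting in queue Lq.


λ = 60/2.2 = 27.2727 /hr
μ = 60/0.72 = 83.3333 /hr
ρ = λ/μ = 27.2727/83.3333 = 0.3273
Lq = ρ²/(1−ρ) = 0.1071/0.6727 = 0.1592

Final: 0.1592


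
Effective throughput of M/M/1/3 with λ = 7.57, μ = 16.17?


ρ = 0.4682; P_K = (1−ρ)ρ^3/(1−ρ^4) = 0.057322
λ_eff = λ(1 − P_K) = 7.57·(1 − 0.057322) = 7.57·0.942678 = 7.1361 /hr

Final: 7.1361 /hr


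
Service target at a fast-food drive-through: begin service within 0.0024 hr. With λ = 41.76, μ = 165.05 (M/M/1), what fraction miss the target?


ρ = 41.76/165.05 = 0.2530
P(Wq > t) = ρ·e^{−(μ−λ)t} = 0.2530·e^{−0.2959}
= 0.2530·0.743865 = 0.188208

Final: 0.188208


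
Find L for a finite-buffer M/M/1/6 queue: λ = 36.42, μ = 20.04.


ρ = 36.42/20.04 = 1.8174
L = ρ[1 − (K+1)ρ^K + Kρ^(K+1)] / [(1−ρ)(1−ρ^(K+1))]
Numerator: 1.8174·(1 − 7·36.029094 + 6·65.478025) = 257.456121
Denominator: (-0.8174)·(-64.478025) = 52.702098
L = 257.456121/52.702098 = 4.8851

Final: 4.8851


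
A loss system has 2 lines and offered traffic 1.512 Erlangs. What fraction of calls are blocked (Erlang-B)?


B(c,a) = (a^c/c!) / Σ_{k=0}^{c} a^k/k!
a^2/2! = 1.143072
Σ terms (k=0..2): 1.00000 + 1.51200 + 1.14307 = 3.655072
B = 1.143072/3.655072 = 0.312736

Final: 0.312736


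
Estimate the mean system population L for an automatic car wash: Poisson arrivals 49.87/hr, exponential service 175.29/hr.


ρ = λ/μ = 49.87/175.29 = 0.2845
L = ρ/(1−ρ) = 0.2845/(1 − 0.2845) = 0.2845/0.7155 = 0.3976

Final: 0.3976


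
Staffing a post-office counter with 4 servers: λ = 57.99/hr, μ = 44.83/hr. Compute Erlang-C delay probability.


a = λ/μ = 1.2936; ρ = a/4 = 0.3234
P₀ = 0.272973 (from M/M/c formula)
C(c,a) = [a^c/(c!(1−ρ))]·P₀ = [2.79987/(24·0.6766)]·0.272973
= 0.17242·0.272973 = 0.047066

Final: 0.047066


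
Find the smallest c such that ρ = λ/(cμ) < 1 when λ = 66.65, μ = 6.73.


Stability requires cμ > λ ⇔ c > λ/μ.
λ/μ = 66.65/6.73 = 9.9034
Minimum integer c = ⌊9.9034⌋ + 1 = 10
Check: 10·6.73 = 67.30 > 66.65, while 9·6.73 = 60.57 ≤ 66.65

Final: 10 servers


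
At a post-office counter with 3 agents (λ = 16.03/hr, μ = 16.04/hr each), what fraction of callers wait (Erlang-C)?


a = λ/μ = 0.9994; ρ = a/3 = 0.3331
P₀ = 0.363873 (from M/M/c formula)
C(c,a) = [a^c/(c!(1−ρ))]·P₀ = [0.99813/(6·0.6669)]·0.363873
= 0.24945·0.363873 = 0.090770

Final: 0.090770


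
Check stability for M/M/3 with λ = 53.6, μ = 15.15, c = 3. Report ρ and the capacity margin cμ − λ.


Total capacity cμ = 3·15.15 = 45.45/hr
ρ = λ/(cμ) = 53.6/45.45 = 1.1793
Stable ⇔ ρ < 1: NO
Spare capacity = cμ − λ = 45.45 − 53.6 = -8.15/hr

Final: ρ = 1.1793; unstable; margin = -8.15/hr


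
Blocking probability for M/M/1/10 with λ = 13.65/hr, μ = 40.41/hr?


ρ = λ/μ = 13.65/40.41 = 0.3378
P_K = (1−ρ)ρ^K/(1−ρ^(K+1)) = (0.6622·0.00001934)/(1 − 0.000006533)
= 0.00001281/0.999993 = 0.00001281

Final: 0.00001281


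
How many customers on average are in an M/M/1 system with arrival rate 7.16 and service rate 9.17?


ρ = λ/μ = 7.16/9.17 = 0.7808
L = ρ/(1−ρ) = 0.7808/(1 − 0.7808) = 0.7808/0.2192 = 3.5622

Final: 3.5622


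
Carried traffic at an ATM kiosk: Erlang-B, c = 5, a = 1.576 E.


B(5,1.576) = 0.016850 (Erlang-B)
Carried load = a(1 − B) = 1.576·(1 − 0.016850) = 1.576·0.983150 = 1.5494 E

Final: 1.5494 Erlangs


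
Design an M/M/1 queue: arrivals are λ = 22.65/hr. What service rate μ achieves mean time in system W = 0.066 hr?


W = 1/(μ−λ) ⇒ μ − λ = 1/W = 1/0.066 = 15.1515
μ = λ + 1/W = 22.65 + 15.1515 = 37.8015 per hr

Final: 37.8015 /hr


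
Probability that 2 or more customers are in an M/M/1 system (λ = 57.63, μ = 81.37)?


ρ = 57.63/81.37 = 0.7082
P(N ≥ n) = ρ^n = 0.7082^2 = 0.501613

Final: 0.501613


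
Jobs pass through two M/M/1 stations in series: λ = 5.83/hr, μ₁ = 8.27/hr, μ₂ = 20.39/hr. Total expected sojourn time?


Each node sees arrival rate λ = 5.83/hr (tandem ⇒ throughput preserved).
W₁ = 1/(μ₁−λ) = 1/(8.27−5.83) = 0.40984 hr
W₂ = 1/(μ₂−λ) = 1/(20.39−5.83) = 0.06868 hr
W_total = W₁ + W₂ = 0.40984 + 0.06868 = 0.47852 hr

Final: 0.47852 hr


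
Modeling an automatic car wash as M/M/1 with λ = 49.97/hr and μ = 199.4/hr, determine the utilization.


ρ = λ/μ = 49.97/199.4 = 0.2506

Final: 0.2506


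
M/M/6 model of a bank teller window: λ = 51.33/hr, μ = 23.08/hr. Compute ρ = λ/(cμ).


ρ = λ/(cμ) = 51.33/(6·23.08) = 51.33/138.48 = 0.3707

Final: 0.3707


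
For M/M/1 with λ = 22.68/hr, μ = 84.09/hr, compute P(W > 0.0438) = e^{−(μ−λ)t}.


W ~ Exponential(μ−λ) for M/M/1.
μ − λ = 84.09 − 22.68 = 61.4100
P(W > t) = e^{−(μ−λ)t} = e^{−2.6898} = 0.067897

Final: 0.067897


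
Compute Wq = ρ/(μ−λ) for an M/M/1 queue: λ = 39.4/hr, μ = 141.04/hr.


ρ = 39.4/141.04 = 0.2794
Wq = ρ/(μ−λ) = 0.2794/(141.04 − 39.4) = 0.2794/101.64 = 0.002748 hr

Final: 0.002748 hr


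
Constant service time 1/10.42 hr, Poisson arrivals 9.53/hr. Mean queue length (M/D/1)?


ρ = 9.53/10.42 = 0.9146
M/D/1: Lq = ρ²/(2(1−ρ)) = 0.8365/(2·0.08541) = 4.89664

Final: 4.89664


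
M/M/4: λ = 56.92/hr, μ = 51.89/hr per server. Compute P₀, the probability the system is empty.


a = λ/μ = 56.92/51.89 = 1.0969; ρ = a/c = 0.2742
Σ_{k=0}^{3} a^k/k! (terms k=0..3) = 1.00000 + 1.09694 + 0.60163 + 0.21998 = 2.91855
Tail: a^4/(4!(1−ρ)) = 1.44785/(24·0.7258) = 0.08312
P₀ = 1/(2.91855 + 0.08312) = 1/3.00168 = 0.333147

Final: 0.333147


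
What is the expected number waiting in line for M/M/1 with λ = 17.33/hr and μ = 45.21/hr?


ρ = 17.33/45.21 = 0.3833
Lq = ρ²/(1−ρ) = 0.1469/0.6167 = 0.2383

Final: 0.2383


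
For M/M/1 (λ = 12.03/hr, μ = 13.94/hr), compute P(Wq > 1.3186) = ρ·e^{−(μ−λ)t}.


ρ = 12.03/13.94 = 0.8630
P(Wq > t) = ρ·e^{−(μ−λ)t} = 0.8630·e^{−2.5185}
= 0.8630·0.080578 = 0.069538

Final: 0.069538


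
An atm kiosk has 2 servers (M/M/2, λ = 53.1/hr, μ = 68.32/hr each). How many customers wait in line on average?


a = λ/μ = 0.7772; ρ = a/2 = 0.3886
P₀ = 0.440287
Lq = P₀·a^c·ρ / (c!·(1−ρ)²) = 0.440287·0.60408·0.3886/(2·0.37379)
= 0.13826

Final: 0.13826


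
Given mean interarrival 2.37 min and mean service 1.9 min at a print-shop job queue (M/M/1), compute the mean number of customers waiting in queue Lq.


λ = 60/2.37 = 25.3165 /hr
μ = 60/1.9 = 31.5789 /hr
ρ = λ/μ = 25.3165/31.5789 = 0.8017
Lq = ρ²/(1−ρ) = 0.6427/0.1983 = 3.2409

Final: 3.2409


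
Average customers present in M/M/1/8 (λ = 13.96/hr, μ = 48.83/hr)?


ρ = 13.96/48.83 = 0.2859
L = ρ[1 − (K+1)ρ^K + Kρ^(K+1)] / [(1−ρ)(1−ρ^(K+1))]
Numerator: 0.2859·(1 − 9·0.00004463 + 8·0.00001276) = 0.285804
Denominator: (0.7141)·(0.999987) = 0.714101
L = 0.285804/0.714101 = 0.4002

Final: 0.4002


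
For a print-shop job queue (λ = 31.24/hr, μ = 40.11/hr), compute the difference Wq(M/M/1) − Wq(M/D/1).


ρ = 31.24/40.11 = 0.7789
Wq(M/M/1) = ρ/(μ−λ) = 0.7789/8.87 = 0.08781 hr
Wq(M/D/1) = ρ/(2(μ−λ)) = 0.04390 hr
Savings = 0.08781 − 0.04390 = 0.04390 hr

Final: 0.04390 hr


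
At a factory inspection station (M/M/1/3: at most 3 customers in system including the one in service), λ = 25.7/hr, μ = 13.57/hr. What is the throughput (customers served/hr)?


ρ = 1.8939; P_K = (1−ρ)ρ^3/(1−ρ^4) = 0.511764
λ_eff = λ(1 − P_K) = 25.7·(1 − 0.511764) = 25.7·0.488236 = 12.5477 /hr

Final: 12.5477 /hr


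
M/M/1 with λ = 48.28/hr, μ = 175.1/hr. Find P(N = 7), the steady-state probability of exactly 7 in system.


ρ = 48.28/175.1 = 0.2757
P_n = (1−ρ)·ρ^n = (1 − 0.2757)·0.2757^7 = 0.7243·0.0001212 = 0.00008775

Final: 0.00008775


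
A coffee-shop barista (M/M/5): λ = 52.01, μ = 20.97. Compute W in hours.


a = 2.4802; ρ = 0.4960; P₀ = 0.081784
Lq = P₀·a^c·ρ/(c!(1−ρ)²) = 0.12493
Wq = Lq/λ = 0.12493/52.01 = 0.002402 hr
W = Wq + 1/μ = 0.002402 + 0.04769 = 0.05009 hr

Final: 0.05009 hr


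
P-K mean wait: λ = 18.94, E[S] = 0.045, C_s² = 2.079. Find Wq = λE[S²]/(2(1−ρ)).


ρ = λ·E[S] = 18.94·0.045 = 0.8523
E[S²] = E[S]²(1+C_s²) = 0.045²·(1+2.079) = 0.006235
Wq = λ·E[S²]/(2(1−ρ)) = 18.94·0.006235/(2·0.1477) = 0.39976 hr

Final: 0.39976 hr


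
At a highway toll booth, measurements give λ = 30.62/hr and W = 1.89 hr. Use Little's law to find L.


L = λW = 30.62·1.89 = 57.8718

Final: 57.8718


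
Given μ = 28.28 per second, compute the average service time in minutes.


Mean service time = 1/μ = 1/28.28 second = 0.03536 second
In minutes: 0.03536 × 0.0166667 = 0.0005893 min

Final: 0.0005893 min


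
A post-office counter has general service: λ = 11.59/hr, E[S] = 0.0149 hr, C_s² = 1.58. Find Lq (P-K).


ρ = λ·E[S] = 11.59·0.0149 = 0.1727
Lq = ρ²(1+C_s²)/(2(1−ρ)) = 0.02982·(1+1.58)/(2·0.8273)
= 0.02982·2.5800/1.6546 = 0.04650

Final: 0.04650


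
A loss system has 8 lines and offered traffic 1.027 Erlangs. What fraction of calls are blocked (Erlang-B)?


B(c,a) = (a^c/c!) / Σ_{k=0}^{c} a^k/k!
a^8/8! = 0.00003069
Σ terms (k=0..8): 1.00000 + 1.02700 + 0.52736 + 0.18053 + 0.04635 + 0.009521 + 0.001630 + 0.0002391 + 0.00003069 = 2.792671
B = 0.00003069/2.792671 = 0.00001099

Final: 0.00001099


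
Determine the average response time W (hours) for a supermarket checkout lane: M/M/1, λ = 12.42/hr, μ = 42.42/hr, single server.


W = 1/(μ−λ) = 1/(42.42 − 12.42) = 1/30.00 = 0.03333 hr

Final: 0.03333 hr


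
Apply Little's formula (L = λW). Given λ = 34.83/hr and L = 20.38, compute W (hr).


W = L/λ = 20.38/34.83 = 0.5851 hr

Final: 0.5851 hr


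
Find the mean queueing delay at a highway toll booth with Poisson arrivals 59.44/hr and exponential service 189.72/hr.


ρ = 59.44/189.72 = 0.3133
Wq = ρ/(μ−λ) = 0.3133/(189.72 − 59.44) = 0.3133/130.28 = 0.002405 hr

Final: 0.002405 hr


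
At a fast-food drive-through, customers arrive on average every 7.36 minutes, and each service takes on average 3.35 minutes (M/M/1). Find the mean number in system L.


λ = 60/7.36 = 8.1522 /hr
μ = 60/3.35 = 17.9104 /hr
ρ = λ/μ = 8.1522/17.9104 = 0.4552
L = ρ/(1−ρ) = 0.4552/0.5448 = 0.8354

Final: 0.8354


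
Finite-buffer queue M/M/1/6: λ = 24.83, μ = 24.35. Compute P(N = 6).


ρ = λ/μ = 24.83/24.35 = 1.0197
P_K = (1−ρ)ρ^K/(1−ρ^(K+1)) = (-0.01971·1.124259)/(1 − 1.146421)
= -0.022162/-0.146421 = 0.151358

Final: 0.151358


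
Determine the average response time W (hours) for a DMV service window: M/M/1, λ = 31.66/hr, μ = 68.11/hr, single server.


W = 1/(μ−λ) = 1/(68.11 − 31.66) = 1/36.45 = 0.02743 hr

Final: 0.02743 hr


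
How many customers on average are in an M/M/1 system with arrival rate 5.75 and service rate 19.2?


ρ = λ/μ = 5.75/19.2 = 0.2995
L = ρ/(1−ρ) = 0.2995/(1 − 0.2995) = 0.2995/0.7005 = 0.4275

Final: 0.4275


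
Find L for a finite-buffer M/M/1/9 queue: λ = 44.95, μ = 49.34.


ρ = 44.95/49.34 = 0.9110
L = ρ[1 − (K+1)ρ^K + Kρ^(K+1)] / [(1−ρ)(1−ρ^(K+1))]
Numerator: 0.9110·(1 − 10·0.432290 + 9·0.393827) = 0.201834
Denominator: (0.08897)·(0.606173) = 0.053934
L = 0.201834/0.053934 = 3.7422

Final: 3.7422


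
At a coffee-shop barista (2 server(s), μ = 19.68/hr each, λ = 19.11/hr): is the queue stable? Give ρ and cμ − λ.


Total capacity cμ = 2·19.68 = 39.36/hr
ρ = λ/(cμ) = 19.11/39.36 = 0.4855
Stable ⇔ ρ < 1: YES
Spare capacity = cμ − λ = 39.36 − 19.11 = 20.25/hr

Final: ρ = 0.4855; stable; margin = 20.25/hr


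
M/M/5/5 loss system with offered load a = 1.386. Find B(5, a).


B(c,a) = (a^c/c!) / Σ_{k=0}^{c} a^k/k!
a^5/5! = 0.042622
Σ terms (k=0..5): 1.00000 + 1.38600 + 0.96050 + 0.44375 + 0.15376 + 0.04262 = 3.986630
B = 0.042622/3.986630 = 0.010691

Final: 0.010691


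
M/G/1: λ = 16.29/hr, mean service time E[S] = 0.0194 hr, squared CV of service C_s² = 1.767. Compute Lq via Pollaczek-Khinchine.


ρ = λ·E[S] = 16.29·0.0194 = 0.3160
Lq = ρ²(1+C_s²)/(2(1−ρ)) = 0.09987·(1+1.767)/(2·0.6840)
= 0.09987·2.7670/1.3679 = 0.20202

Final: 0.20202


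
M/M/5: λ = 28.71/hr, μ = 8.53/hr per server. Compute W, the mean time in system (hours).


a = 3.3658; ρ = 0.6732; P₀ = 0.030539
Lq = P₀·a^c·ρ/(c!(1−ρ)²) = 0.69267
Wq = Lq/λ = 0.69267/28.71 = 0.02413 hr
W = Wq + 1/μ = 0.02413 + 0.11723 = 0.14136 hr

Final: 0.14136 hr


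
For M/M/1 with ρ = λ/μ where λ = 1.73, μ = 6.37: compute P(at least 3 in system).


ρ = 1.73/6.37 = 0.2716
P(N ≥ n) = ρ^n = 0.2716^3 = 0.020032

Final: 0.020032


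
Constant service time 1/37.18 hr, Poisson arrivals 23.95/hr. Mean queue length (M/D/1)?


ρ = 23.95/37.18 = 0.6442
M/D/1: Lq = ρ²/(2(1−ρ)) = 0.4149/(2·0.3558) = 0.58306

Final: 0.58306


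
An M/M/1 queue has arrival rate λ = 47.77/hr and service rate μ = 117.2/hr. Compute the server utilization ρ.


ρ = λ/μ = 47.77/117.2 = 0.4076

Final: 0.4076


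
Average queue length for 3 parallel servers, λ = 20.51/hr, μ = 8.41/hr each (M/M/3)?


a = λ/μ = 2.4388; ρ = a/3 = 0.8129
P₀ = 0.051721
Lq = P₀·a^c·ρ / (c!·(1−ρ)²) = 0.051721·14.50471·0.8129/(6·0.03500)
= 2.90416

Final: 2.90416


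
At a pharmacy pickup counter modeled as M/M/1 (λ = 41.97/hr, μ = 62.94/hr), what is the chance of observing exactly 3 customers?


ρ = 41.97/62.94 = 0.6668
P_n = (1−ρ)·ρ^n = (1 − 0.6668)·0.6668^3 = 0.3332·0.296508 = 0.098789

Final: 0.098789


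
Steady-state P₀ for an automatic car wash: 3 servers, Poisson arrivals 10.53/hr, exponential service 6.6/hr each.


a = λ/μ = 10.53/6.6 = 1.5955; ρ = a/c = 0.5318
Σ_{k=0}^{2} a^k/k! (terms k=0..2) = 1.00000 + 1.59545 + 1.27274 = 3.86819
Tail: a^3/(3!(1−ρ)) = 4.06119/(6·0.4682) = 1.44573
P₀ = 1/(3.86819 + 1.44573) = 1/5.31392 = 0.188185

Final: 0.188185


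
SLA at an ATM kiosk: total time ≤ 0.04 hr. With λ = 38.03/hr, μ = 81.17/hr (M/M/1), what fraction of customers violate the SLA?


W ~ Exponential(μ−λ) for M/M/1.
μ − λ = 81.17 − 38.03 = 43.1400
P(W > t) = e^{−(μ−λ)t} = e^{−1.7256} = 0.178066

Final: 0.178066


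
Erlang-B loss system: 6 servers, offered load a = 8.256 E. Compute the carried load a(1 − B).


B(6,8.256) = 0.403446 (Erlang-B)
Carried load = a(1 − B) = 8.256·(1 − 0.403446) = 8.256·0.596554 = 4.9252 E

Final: 4.9252 Erlangs


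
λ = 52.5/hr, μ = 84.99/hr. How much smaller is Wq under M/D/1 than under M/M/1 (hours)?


ρ = 52.5/84.99 = 0.6177
Wq(M/M/1) = ρ/(μ−λ) = 0.6177/32.49 = 0.01901 hr
Wq(M/D/1) = ρ/(2(μ−λ)) = 0.009506 hr
Savings = 0.01901 − 0.009506 = 0.009506 hr

Final: 0.009506 hr


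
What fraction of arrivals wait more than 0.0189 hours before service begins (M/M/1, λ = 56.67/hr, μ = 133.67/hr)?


ρ = 56.67/133.67 = 0.4240
P(Wq > t) = ρ·e^{−(μ−λ)t} = 0.4240·e^{−1.4553}
= 0.4240·0.233330 = 0.098921

Final: 0.098921


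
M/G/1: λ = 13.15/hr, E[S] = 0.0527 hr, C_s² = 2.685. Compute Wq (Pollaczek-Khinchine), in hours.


ρ = λ·E[S] = 13.15·0.0527 = 0.6930
E[S²] = E[S]²(1+C_s²) = 0.0527²·(1+2.685) = 0.010234
Wq = λ·E[S²]/(2(1−ρ)) = 13.15·0.010234/(2·0.3070) = 0.21919 hr

Final: 0.21919 hr


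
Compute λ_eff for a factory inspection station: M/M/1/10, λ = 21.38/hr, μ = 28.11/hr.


ρ = 0.7606; P_K = (1−ρ)ρ^10/(1−ρ^11) = 0.016314
λ_eff = λ(1 − P_K) = 21.38·(1 − 0.016314) = 21.38·0.983686 = 21.0312 /hr

Final: 21.0312 /hr


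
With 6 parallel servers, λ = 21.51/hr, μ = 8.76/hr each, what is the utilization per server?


ρ = λ/(cμ) = 21.51/(6·8.76) = 21.51/52.56 = 0.4092

Final: 0.4092


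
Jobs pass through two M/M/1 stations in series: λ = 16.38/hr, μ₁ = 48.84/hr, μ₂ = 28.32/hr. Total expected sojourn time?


Each node sees arrival rate λ = 16.38/hr (tandem ⇒ throughput preserved).
W₁ = 1/(μ₁−λ) = 1/(48.84−16.38) = 0.03081 hr
W₂ = 1/(μ₂−λ) = 1/(28.32−16.38) = 0.08375 hr
W_total = W₁ + W₂ = 0.03081 + 0.08375 = 0.11456 hr

Final: 0.11456 hr


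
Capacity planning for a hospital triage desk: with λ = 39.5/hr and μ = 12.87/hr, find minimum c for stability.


Stability requires cμ > λ ⇔ c > λ/μ.
λ/μ = 39.5/12.87 = 3.0692
Minimum integer c = ⌊3.0692⌋ + 1 = 4
Check: 4·12.87 = 51.48 > 39.5, while 3·12.87 = 38.61 ≤ 39.5

Final: 4 servers


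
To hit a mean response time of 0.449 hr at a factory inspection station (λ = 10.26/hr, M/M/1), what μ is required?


W = 1/(μ−λ) ⇒ μ − λ = 1/W = 1/0.449 = 2.2272
μ = λ + 1/W = 10.26 + 2.2272 = 12.4872 per hr

Final: 12.4872 /hr


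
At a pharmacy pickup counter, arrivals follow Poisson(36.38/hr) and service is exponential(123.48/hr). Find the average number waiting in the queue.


ρ = 36.38/123.48 = 0.2946
Lq = ρ²/(1−ρ) = 0.08680/0.7054 = 0.1231

Final: 0.1231


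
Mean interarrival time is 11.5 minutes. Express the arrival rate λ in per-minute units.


λ = 1/(interarrival time) in consistent units.
1 minute = 1 min, so λ = 1/11.5 = 0.08696 per minute

Final: 0.08696 /min


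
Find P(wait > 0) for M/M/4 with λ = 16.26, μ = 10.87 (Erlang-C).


a = λ/μ = 1.4959; ρ = a/4 = 0.3740
P₀ = 0.221939 (from M/M/c formula)
C(c,a) = [a^c/(c!(1−ρ))]·P₀ = [5.00684/(24·0.6260)]·0.221939
= 0.33324·0.221939 = 0.073958

Final: 0.073958


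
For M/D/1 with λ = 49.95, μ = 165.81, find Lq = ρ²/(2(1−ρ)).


ρ = 49.95/165.81 = 0.3012
M/D/1: Lq = ρ²/(2(1−ρ)) = 0.09075/(2·0.6988) = 0.06494

Final: 0.06494


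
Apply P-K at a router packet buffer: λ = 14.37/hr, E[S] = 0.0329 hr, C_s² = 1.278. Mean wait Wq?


ρ = λ·E[S] = 14.37·0.0329 = 0.4728
E[S²] = E[S]²(1+C_s²) = 0.0329²·(1+1.278) = 0.002466
Wq = λ·E[S²]/(2(1−ρ)) = 14.37·0.002466/(2·0.5272) = 0.03360 hr

Final: 0.03360 hr


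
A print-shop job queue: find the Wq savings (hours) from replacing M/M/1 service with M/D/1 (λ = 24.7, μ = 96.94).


ρ = 24.7/96.94 = 0.2548
Wq(M/M/1) = ρ/(μ−λ) = 0.2548/72.24 = 0.003527 hr
Wq(M/D/1) = ρ/(2(μ−λ)) = 0.001764 hr
Savings = 0.003527 − 0.001764 = 0.001764 hr

Final: 0.001764 hr


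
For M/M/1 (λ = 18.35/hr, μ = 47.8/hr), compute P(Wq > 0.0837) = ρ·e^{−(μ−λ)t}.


ρ = 18.35/47.8 = 0.3839
P(Wq > t) = ρ·e^{−(μ−λ)t} = 0.3839·e^{−2.4650}
= 0.3839·0.085012 = 0.032635

Final: 0.032635


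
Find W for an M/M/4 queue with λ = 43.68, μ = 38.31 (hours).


a = 1.1402; ρ = 0.2850; P₀ = 0.318909
Lq = P₀·a^c·ρ/(c!(1−ρ)²) = 0.01252
Wq = Lq/λ = 0.01252/43.68 = 0.0002867 hr
W = Wq + 1/μ = 0.0002867 + 0.02610 = 0.02639 hr

Final: 0.02639 hr


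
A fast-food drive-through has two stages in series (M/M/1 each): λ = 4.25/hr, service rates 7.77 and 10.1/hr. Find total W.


Each node sees arrival rate λ = 4.25/hr (tandem ⇒ throughput preserved).
W₁ = 1/(μ₁−λ) = 1/(7.77−4.25) = 0.28409 hr
W₂ = 1/(μ₂−λ) = 1/(10.1−4.25) = 0.17094 hr
W_total = W₁ + W₂ = 0.28409 + 0.17094 = 0.45503 hr

Final: 0.45503 hr


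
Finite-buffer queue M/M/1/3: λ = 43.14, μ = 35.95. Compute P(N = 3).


ρ = λ/μ = 43.14/35.95 = 1.2000
P_K = (1−ρ)ρ^K/(1−ρ^(K+1)) = (-0.2000·1.728000)/(1 − 2.073600)
= -0.345600/-1.073600 = 0.321908

Final: 0.321908


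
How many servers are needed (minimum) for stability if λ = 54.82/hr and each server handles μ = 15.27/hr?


Stability requires cμ > λ ⇔ c > λ/μ.
λ/μ = 54.82/15.27 = 3.5900
Minimum integer c = ⌊3.5900⌋ + 1 = 4
Check: 4·15.27 = 61.08 > 54.82, while 3·15.27 = 45.81 ≤ 54.82

Final: 4 servers


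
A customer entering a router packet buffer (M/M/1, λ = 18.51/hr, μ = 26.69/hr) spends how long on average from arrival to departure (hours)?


W = 1/(μ−λ) = 1/(26.69 − 18.51) = 1/8.18 = 0.1222 hr

Final: 0.1222 hr


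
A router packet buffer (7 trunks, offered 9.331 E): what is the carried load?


B(7,9.331) = 0.377937 (Erlang-B)
Carried load = a(1 − B) = 9.331·(1 − 0.377937) = 9.331·0.622063 = 5.8045 E

Final: 5.8045 Erlangs


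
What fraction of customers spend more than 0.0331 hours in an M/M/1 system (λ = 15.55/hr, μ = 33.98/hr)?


W ~ Exponential(μ−λ) for M/M/1.
μ − λ = 33.98 − 15.55 = 18.4300
P(W > t) = e^{−(μ−λ)t} = e^{−0.6100} = 0.543333

Final: 0.543333


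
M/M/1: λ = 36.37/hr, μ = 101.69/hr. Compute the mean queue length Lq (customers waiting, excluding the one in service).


ρ = 36.37/101.69 = 0.3577
Lq = ρ²/(1−ρ) = 0.1279/0.6423 = 0.1991

Final: 0.1991


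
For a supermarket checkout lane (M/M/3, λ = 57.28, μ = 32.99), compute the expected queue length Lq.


a = λ/μ = 1.7363; ρ = a/3 = 0.5788
P₀ = 0.158362
Lq = P₀·a^c·ρ / (c!·(1−ρ)²) = 0.158362·5.23434·0.5788/(6·0.17744)
= 0.45061

Final: 0.45061


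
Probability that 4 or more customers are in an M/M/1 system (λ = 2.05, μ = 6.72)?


ρ = 2.05/6.72 = 0.3051
P(N ≥ n) = ρ^n = 0.3051^4 = 0.008660

Final: 0.008660


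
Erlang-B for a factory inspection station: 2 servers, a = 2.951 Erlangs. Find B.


B(c,a) = (a^c/c!) / Σ_{k=0}^{c} a^k/k!
a^2/2! = 4.354201
Σ terms (k=0..2): 1.00000 + 2.95100 + 4.35420 = 8.305200
B = 4.354201/8.305200 = 0.524274

Final: 0.524274


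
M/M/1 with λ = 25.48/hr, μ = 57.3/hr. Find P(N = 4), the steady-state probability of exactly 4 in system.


ρ = 25.48/57.3 = 0.4447
P_n = (1−ρ)·ρ^n = (1 − 0.4447)·0.4447^4 = 0.5553·0.039100 = 0.021713

Final: 0.021713


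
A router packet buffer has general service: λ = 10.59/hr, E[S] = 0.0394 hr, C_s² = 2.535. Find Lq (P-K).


ρ = λ·E[S] = 10.59·0.0394 = 0.4172
Lq = ρ²(1+C_s²)/(2(1−ρ)) = 0.1741·(1+2.535)/(2·0.5828)
= 0.1741·3.5350/1.1655 = 0.52803

Final: 0.52803


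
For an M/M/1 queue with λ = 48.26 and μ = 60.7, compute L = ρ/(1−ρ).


ρ = λ/μ = 48.26/60.7 = 0.7951
L = ρ/(1−ρ) = 0.7951/(1 − 0.7951) = 0.7951/0.2049 = 3.8794

Final: 3.8794


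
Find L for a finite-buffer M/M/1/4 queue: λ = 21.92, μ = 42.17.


ρ = 21.92/42.17 = 0.5198
L = ρ[1 − (K+1)ρ^K + Kρ^(K+1)] / [(1−ρ)(1−ρ^(K+1))]
Numerator: 0.5198·(1 − 5·0.073004 + 4·0.037948) = 0.408963
Denominator: (0.4802)·(0.962052) = 0.461977
L = 0.408963/0.461977 = 0.8852

Final: 0.8852


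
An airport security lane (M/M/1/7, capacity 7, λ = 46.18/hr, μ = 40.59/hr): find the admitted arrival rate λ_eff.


ρ = 1.1377; P_K = (1−ρ)ρ^7/(1−ρ^8) = 0.188028
λ_eff = λ(1 − P_K) = 46.18·(1 − 0.188028) = 46.18·0.811972 = 37.4969 /hr

Final: 37.4969 /hr


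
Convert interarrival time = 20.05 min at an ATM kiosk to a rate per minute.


λ = 1/(interarrival time) in consistent units.
1 minute = 1 min, so λ = 1/20.05 = 0.04988 per minute

Final: 0.04988 /min


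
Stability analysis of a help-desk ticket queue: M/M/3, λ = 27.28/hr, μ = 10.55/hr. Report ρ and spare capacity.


Total capacity cμ = 3·10.55 = 31.65/hr
ρ = λ/(cμ) = 27.28/31.65 = 0.8619
Stable ⇔ ρ < 1: YES
Spare capacity = cμ − λ = 31.65 − 27.28 = 4.37/hr

Final: ρ = 0.8619; stable; margin = 4.37/hr


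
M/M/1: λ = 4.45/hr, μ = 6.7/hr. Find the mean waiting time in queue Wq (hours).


ρ = 4.45/6.7 = 0.6642
Wq = ρ/(μ−λ) = 0.6642/(6.7 − 4.45) = 0.6642/2.25 = 0.2952 hr

Final: 0.2952 hr


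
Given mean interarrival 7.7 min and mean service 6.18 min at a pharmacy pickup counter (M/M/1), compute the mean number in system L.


λ = 60/7.7 = 7.7922 /hr
μ = 60/6.18 = 9.7087 /hr
ρ = λ/μ = 7.7922/9.7087 = 0.8026
L = ρ/(1−ρ) = 0.8026/0.1974 = 4.0658

Final: 4.0658


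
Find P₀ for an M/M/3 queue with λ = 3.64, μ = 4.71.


a = λ/μ = 3.64/4.71 = 0.7728; ρ = a/c = 0.2576
Σ_{k=0}^{2} a^k/k! (terms k=0..2) = 1.00000 + 0.77282 + 0.29863 = 2.07145
Tail: a^3/(3!(1−ρ)) = 0.46157/(6·0.7424) = 0.10362
P₀ = 1/(2.07145 + 0.10362) = 1/2.17508 = 0.459754

Final: 0.459754


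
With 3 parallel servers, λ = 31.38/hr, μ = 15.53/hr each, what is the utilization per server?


ρ = λ/(cμ) = 31.38/(3·15.53) = 31.38/46.59 = 0.6735

Final: 0.6735


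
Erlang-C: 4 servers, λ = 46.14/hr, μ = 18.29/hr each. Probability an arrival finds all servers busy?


a = λ/μ = 2.5227; ρ = a/4 = 0.6307
P₀ = 0.071687 (from M/M/c formula)
C(c,a) = [a^c/(c!(1−ρ))]·P₀ = [40.50005/(24·0.3693)]·0.071687
= 4.56912·0.071687 = 0.327547

Final: 0.327547


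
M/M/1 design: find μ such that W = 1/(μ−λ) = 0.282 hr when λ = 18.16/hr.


W = 1/(μ−λ) ⇒ μ − λ = 1/W = 1/0.282 = 3.5461
μ = λ + 1/W = 18.16 + 3.5461 = 21.7061 per hr

Final: 21.7061 /hr


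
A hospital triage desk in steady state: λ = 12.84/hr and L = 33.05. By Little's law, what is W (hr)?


W = L/λ = 33.05/12.84 = 2.5740 hr

Final: 2.5740 hr


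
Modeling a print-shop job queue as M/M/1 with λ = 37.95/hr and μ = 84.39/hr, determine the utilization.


ρ = λ/μ = 37.95/84.39 = 0.4497

Final: 0.4497


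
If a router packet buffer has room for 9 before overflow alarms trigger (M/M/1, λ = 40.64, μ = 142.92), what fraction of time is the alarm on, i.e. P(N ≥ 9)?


ρ = 40.64/142.92 = 0.2844
P(N ≥ n) = ρ^n = 0.2844^9 = 0.00001215

Final: 0.00001215


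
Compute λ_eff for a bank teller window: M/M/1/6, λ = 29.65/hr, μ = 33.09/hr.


ρ = 0.8960; P_K = (1−ρ)ρ^6/(1−ρ^7) = 0.100340
λ_eff = λ(1 − P_K) = 29.65·(1 − 0.100340) = 29.65·0.899660 = 26.6749 /hr

Final: 26.6749 /hr


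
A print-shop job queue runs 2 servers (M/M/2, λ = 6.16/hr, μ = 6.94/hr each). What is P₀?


a = λ/μ = 6.16/6.94 = 0.8876; ρ = a/c = 0.4438
Σ_{k=0}^{1} a^k/k! (terms k=0..1) = 1.00000 + 0.88761 = 1.88761
Tail: a^2/(2!(1−ρ)) = 0.78785/(2·0.5562) = 0.70825
P₀ = 1/(1.88761 + 0.70825) = 1/2.59585 = 0.385230

Final: 0.385230


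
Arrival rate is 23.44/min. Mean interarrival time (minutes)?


Mean interarrival time = 1/λ = 1/23.44 minute = 0.04266 minute
In minutes: 0.04266 × 1 = 0.04266 min

Final: 0.04266 min


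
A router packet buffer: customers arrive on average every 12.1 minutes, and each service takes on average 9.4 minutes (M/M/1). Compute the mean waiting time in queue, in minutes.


λ = 60/12.1 = 4.9587 /hr
μ = 60/9.4 = 6.3830 /hr
ρ = λ/μ = 4.9587/6.3830 = 0.7769
Wq = ρ/(μ−λ) = 0.7769/(6.3830−4.9587) = 0.54543 hr
In minutes: 0.54543·60 = 32.726 min

Final: 32.726 min


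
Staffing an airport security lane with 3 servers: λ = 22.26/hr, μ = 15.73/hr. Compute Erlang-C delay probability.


a = λ/μ = 1.4151; ρ = a/3 = 0.4717
P₀ = 0.231992 (from M/M/c formula)
C(c,a) = [a^c/(c!(1−ρ))]·P₀ = [2.83393/(6·0.5283)]·0.231992
= 0.89406·0.231992 = 0.207415

Final: 0.207415


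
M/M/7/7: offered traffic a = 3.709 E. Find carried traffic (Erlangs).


B(7,3.709) = 0.048679 (Erlang-B)
Carried load = a(1 − B) = 3.709·(1 − 0.048679) = 3.709·0.951321 = 3.5285 E

Final: 3.5285 Erlangs


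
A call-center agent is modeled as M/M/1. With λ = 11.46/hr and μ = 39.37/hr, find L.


ρ = λ/μ = 11.46/39.37 = 0.2911
L = ρ/(1−ρ) = 0.2911/(1 − 0.2911) = 0.2911/0.7089 = 0.4106

Final: 0.4106


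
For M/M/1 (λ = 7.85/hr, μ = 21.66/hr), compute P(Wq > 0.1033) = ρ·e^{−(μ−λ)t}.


ρ = 7.85/21.66 = 0.3624
P(Wq > t) = ρ·e^{−(μ−λ)t} = 0.3624·e^{−1.4266}
= 0.3624·0.240130 = 0.087028

Final: 0.087028


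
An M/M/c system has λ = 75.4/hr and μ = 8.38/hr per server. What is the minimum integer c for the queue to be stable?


Stability requires cμ > λ ⇔ c > λ/μ.
λ/μ = 75.4/8.38 = 8.9976
Minimum integer c = ⌊8.9976⌋ + 1 = 9
Check: 9·8.38 = 75.42 > 75.4, while 8·8.38 = 67.04 ≤ 75.4

Final: 9 servers


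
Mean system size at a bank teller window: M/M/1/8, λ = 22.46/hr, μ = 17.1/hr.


ρ = 22.46/17.1 = 1.3135
L = ρ[1 − (K+1)ρ^K + Kρ^(K+1)] / [(1−ρ)(1−ρ^(K+1))]
Numerator: 1.3135·(1 − 9·8.857459 + 8·11.633832) = 18.852642
Denominator: (-0.3135)·(-10.633832) = 3.333178
L = 18.852642/3.333178 = 5.6561

Final: 5.6561


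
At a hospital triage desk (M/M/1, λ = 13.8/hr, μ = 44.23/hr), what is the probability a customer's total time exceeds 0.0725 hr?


W ~ Exponential(μ−λ) for M/M/1.
μ − λ = 44.23 − 13.8 = 30.4300
P(W > t) = e^{−(μ−λ)t} = e^{−2.2062} = 0.110121

Final: 0.110121


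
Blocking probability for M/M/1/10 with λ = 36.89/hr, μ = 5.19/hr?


ρ = λ/μ = 36.89/5.19 = 7.1079
P_K = (1−ρ)ρ^K/(1−ρ^(K+1)) = (-6.1079·329164487.010041)/(1 − 2339668193.795838)
= -2010503706.785797/-2339668192.795838 = 0.859311

Final: 0.859311


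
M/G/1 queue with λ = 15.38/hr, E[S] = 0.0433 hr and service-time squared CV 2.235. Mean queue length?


ρ = λ·E[S] = 15.38·0.0433 = 0.6660
Lq = ρ²(1+C_s²)/(2(1−ρ)) = 0.4435·(1+2.235)/(2·0.3340)
= 0.4435·3.2350/0.6681 = 2.14747

Final: 2.14747


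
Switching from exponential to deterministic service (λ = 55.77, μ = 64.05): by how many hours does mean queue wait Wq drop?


ρ = 55.77/64.05 = 0.8707
Wq(M/M/1) = ρ/(μ−λ) = 0.8707/8.28 = 0.10516 hr
Wq(M/D/1) = ρ/(2(μ−λ)) = 0.05258 hr
Savings = 0.10516 − 0.05258 = 0.05258 hr

Final: 0.05258 hr


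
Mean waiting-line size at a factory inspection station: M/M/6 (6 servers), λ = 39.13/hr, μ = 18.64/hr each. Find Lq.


a = λ/μ = 2.0992; ρ = a/6 = 0.3499
P₀ = 0.122305
Lq = P₀·a^c·ρ / (c!·(1−ρ)²) = 0.122305·85.58224·0.3499/(720·0.42266)
= 0.01203

Final: 0.01203


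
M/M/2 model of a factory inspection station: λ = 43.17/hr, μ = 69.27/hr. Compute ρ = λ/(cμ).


ρ = λ/(cμ) = 43.17/(2·69.27) = 43.17/138.54 = 0.3116

Final: 0.3116


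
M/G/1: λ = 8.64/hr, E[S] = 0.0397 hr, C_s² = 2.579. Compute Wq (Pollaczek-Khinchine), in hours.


ρ = λ·E[S] = 8.64·0.0397 = 0.3430
E[S²] = E[S]²(1+C_s²) = 0.0397²·(1+2.579) = 0.005641
Wq = λ·E[S²]/(2(1−ρ)) = 8.64·0.005641/(2·0.6570) = 0.03709 hr

Final: 0.03709 hr


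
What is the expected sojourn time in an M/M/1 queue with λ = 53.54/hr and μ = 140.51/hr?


W = 1/(μ−λ) = 1/(140.51 − 53.54) = 1/86.97 = 0.01150 hr

Final: 0.01150 hr


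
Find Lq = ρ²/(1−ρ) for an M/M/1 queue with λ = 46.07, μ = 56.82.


ρ = 46.07/56.82 = 0.8108
Lq = ρ²/(1−ρ) = 0.6574/0.1892 = 3.4748

Final: 3.4748


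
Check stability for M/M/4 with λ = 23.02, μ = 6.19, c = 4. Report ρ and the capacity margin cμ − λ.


Total capacity cμ = 4·6.19 = 24.76/hr
ρ = λ/(cμ) = 23.02/24.76 = 0.9297
Stable ⇔ ρ < 1: YES
Spare capacity = cμ − λ = 24.76 − 23.02 = 1.74/hr

Final: ρ = 0.9297; stable; margin = 1.74/hr


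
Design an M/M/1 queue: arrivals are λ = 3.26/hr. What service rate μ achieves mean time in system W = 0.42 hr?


W = 1/(μ−λ) ⇒ μ − λ = 1/W = 1/0.42 = 2.3810
μ = λ + 1/W = 3.26 + 2.3810 = 5.6410 per hr

Final: 5.6410 /hr


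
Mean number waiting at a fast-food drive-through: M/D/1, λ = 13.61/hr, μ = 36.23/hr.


ρ = 13.61/36.23 = 0.3757
M/D/1: Lq = ρ²/(2(1−ρ)) = 0.1411/(2·0.6243) = 0.11301

Final: 0.11301


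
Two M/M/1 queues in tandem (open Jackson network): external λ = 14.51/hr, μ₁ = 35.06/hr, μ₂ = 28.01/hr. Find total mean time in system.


Each node sees arrival rate λ = 14.51/hr (tandem ⇒ throughput preserved).
W₁ = 1/(μ₁−λ) = 1/(35.06−14.51) = 0.04866 hr
W₂ = 1/(μ₂−λ) = 1/(28.01−14.51) = 0.07407 hr
W_total = W₁ + W₂ = 0.04866 + 0.07407 = 0.12274 hr

Final: 0.12274 hr


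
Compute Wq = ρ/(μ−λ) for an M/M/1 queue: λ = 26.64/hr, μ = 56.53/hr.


ρ = 26.64/56.53 = 0.4713
Wq = ρ/(μ−λ) = 0.4713/(56.53 − 26.64) = 0.4713/29.89 = 0.01577 hr

Final: 0.01577 hr


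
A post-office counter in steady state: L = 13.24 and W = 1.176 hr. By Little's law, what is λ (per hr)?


λ = L/W = 13.24/1.176 = 11.2585 /hr

Final: 11.2585 /hr


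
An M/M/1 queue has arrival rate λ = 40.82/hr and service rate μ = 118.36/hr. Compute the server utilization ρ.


ρ = λ/μ = 40.82/118.36 = 0.3449

Final: 0.3449


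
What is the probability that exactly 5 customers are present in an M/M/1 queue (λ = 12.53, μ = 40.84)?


ρ = 12.53/40.84 = 0.3068
P_n = (1−ρ)·ρ^n = (1 − 0.3068)·0.3068^5 = 0.6932·0.002718 = 0.001884

Final: 0.001884


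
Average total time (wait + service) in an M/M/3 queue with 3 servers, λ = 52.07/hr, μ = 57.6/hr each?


a = 0.9040; ρ = 0.3013; P₀ = 0.401797
Lq = P₀·a^c·ρ/(c!(1−ρ)²) = 0.03054
Wq = Lq/λ = 0.03054/52.07 = 0.0005865 hr
W = Wq + 1/μ = 0.0005865 + 0.01736 = 0.01795 hr

Final: 0.01795 hr


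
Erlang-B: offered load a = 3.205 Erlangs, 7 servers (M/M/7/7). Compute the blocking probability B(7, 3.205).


B(c,a) = (a^c/c!) / Σ_{k=0}^{c} a^k/k!
a^7/7! = 0.689232
Σ terms (k=0..7): 1.00000 + 3.20500 + 5.13601 + 5.48697 + 4.39644 + 2.81812 + 1.50534 + 0.68923 = 24.237116
B = 0.689232/24.237116 = 0.028437

Final: 0.028437


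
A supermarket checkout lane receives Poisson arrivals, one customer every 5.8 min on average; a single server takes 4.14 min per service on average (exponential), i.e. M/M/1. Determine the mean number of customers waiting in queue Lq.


λ = 60/5.8 = 10.3448 /hr
μ = 60/4.14 = 14.4928 /hr
ρ = λ/μ = 10.3448/14.4928 = 0.7138
Lq = ρ²/(1−ρ) = 0.5095/0.2862 = 1.7802

Final: 1.7802


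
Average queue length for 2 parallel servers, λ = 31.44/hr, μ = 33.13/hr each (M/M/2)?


a = λ/μ = 0.9490; ρ = a/2 = 0.4745
P₀ = 0.356397
Lq = P₀·a^c·ρ / (c!·(1−ρ)²) = 0.356397·0.90058·0.4745/(2·0.27616)
= 0.27574

Final: 0.27574


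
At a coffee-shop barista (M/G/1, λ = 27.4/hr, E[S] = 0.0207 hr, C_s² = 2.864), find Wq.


ρ = λ·E[S] = 27.4·0.0207 = 0.5672
E[S²] = E[S]²(1+C_s²) = 0.0207²·(1+2.864) = 0.001656
Wq = λ·E[S²]/(2(1−ρ)) = 27.4·0.001656/(2·0.4328) = 0.05241 hr

Final: 0.05241 hr


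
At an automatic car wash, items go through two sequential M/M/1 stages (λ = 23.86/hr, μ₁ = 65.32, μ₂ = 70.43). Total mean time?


Each node sees arrival rate λ = 23.86/hr (tandem ⇒ throughput preserved).
W₁ = 1/(μ₁−λ) = 1/(65.32−23.86) = 0.02412 hr
W₂ = 1/(μ₂−λ) = 1/(70.43−23.86) = 0.02147 hr
W_total = W₁ + W₂ = 0.02412 + 0.02147 = 0.04559 hr

Final: 0.04559 hr


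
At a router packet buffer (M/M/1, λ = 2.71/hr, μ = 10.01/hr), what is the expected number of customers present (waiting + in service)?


ρ = λ/μ = 2.71/10.01 = 0.2707
L = ρ/(1−ρ) = 0.2707/(1 − 0.2707) = 0.2707/0.7293 = 0.3712

Final: 0.3712


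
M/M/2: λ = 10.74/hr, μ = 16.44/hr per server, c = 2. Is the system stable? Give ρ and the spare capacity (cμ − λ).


Total capacity cμ = 2·16.44 = 32.88/hr
ρ = λ/(cμ) = 10.74/32.88 = 0.3266
Stable ⇔ ρ < 1: YES
Spare capacity = cμ − λ = 32.88 − 10.74 = 22.14/hr

Final: ρ = 0.3266; stable; margin = 22.14/hr


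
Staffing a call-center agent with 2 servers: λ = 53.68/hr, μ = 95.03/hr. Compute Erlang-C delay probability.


a = λ/μ = 0.5649; ρ = a/2 = 0.2824
P₀ = 0.559531 (from M/M/c formula)
C(c,a) = [a^c/(c!(1−ρ))]·P₀ = [0.31908/(2·0.7176)]·0.559531
= 0.22234·0.559531 = 0.124405

Final: 0.124405


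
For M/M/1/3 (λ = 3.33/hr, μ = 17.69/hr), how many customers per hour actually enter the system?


ρ = 0.1882; P_K = (1−ρ)ρ^3/(1−ρ^4) = 0.005422
λ_eff = λ(1 − P_K) = 3.33·(1 − 0.005422) = 3.33·0.994578 = 3.3119 /hr

Final: 3.3119 /hr


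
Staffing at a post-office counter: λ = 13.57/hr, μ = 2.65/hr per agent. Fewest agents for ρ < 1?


Stability requires cμ > λ ⇔ c > λ/μ.
λ/μ = 13.57/2.65 = 5.1208
Minimum integer c = ⌊5.1208⌋ + 1 = 6
Check: 6·2.65 = 15.90 > 13.57, while 5·2.65 = 13.25 ≤ 13.57

Final: 6 servers


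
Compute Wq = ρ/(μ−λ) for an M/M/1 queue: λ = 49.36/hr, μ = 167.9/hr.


ρ = 49.36/167.9 = 0.2940
Wq = ρ/(μ−λ) = 0.2940/(167.9 − 49.36) = 0.2940/118.54 = 0.002480 hr

Final: 0.002480 hr


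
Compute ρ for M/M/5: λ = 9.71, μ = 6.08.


ρ = λ/(cμ) = 9.71/(5·6.08) = 9.71/30.40 = 0.3194

Final: 0.3194


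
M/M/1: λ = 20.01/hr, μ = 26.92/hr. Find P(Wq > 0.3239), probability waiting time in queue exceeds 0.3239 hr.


ρ = 20.01/26.92 = 0.7433
P(Wq > t) = ρ·e^{−(μ−λ)t} = 0.7433·e^{−2.2381}
= 0.7433·0.106656 = 0.079279

Final: 0.079279


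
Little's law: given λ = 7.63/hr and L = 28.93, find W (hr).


W = L/λ = 28.93/7.63 = 3.7916 hr

Final: 3.7916 hr


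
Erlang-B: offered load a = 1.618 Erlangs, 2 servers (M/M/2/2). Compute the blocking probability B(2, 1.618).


B(c,a) = (a^c/c!) / Σ_{k=0}^{c} a^k/k!
a^2/2! = 1.308962
Σ terms (k=0..2): 1.00000 + 1.61800 + 1.30896 = 3.926962
B = 1.308962/3.926962 = 0.333327

Final: 0.333327


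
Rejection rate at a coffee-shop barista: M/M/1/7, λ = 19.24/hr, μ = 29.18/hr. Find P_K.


ρ = λ/μ = 19.24/29.18 = 0.6594
P_K = (1−ρ)ρ^K/(1−ρ^(K+1)) = (0.3406·0.054180)/(1 − 0.035724)
= 0.018456/0.964276 = 0.019140

Final: 0.019140
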